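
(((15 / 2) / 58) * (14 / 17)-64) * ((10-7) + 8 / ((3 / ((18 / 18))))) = -62999 / 174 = -362.06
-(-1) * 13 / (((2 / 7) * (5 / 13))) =1183 / 10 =118.30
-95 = -95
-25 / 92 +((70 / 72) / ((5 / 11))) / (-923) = -104723 / 382122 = -0.27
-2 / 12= -1 / 6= -0.17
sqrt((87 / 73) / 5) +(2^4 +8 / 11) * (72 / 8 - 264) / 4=-11730 / 11 +sqrt(31755) / 365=-1065.88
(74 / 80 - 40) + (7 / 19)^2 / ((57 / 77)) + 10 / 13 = -407911303 / 10700040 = -38.12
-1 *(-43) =43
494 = 494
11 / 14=0.79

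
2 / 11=0.18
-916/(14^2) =-4.67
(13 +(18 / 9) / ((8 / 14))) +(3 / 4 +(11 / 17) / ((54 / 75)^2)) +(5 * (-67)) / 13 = -130159 / 17901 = -7.27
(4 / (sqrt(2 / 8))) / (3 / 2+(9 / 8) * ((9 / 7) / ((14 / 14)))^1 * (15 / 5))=1.37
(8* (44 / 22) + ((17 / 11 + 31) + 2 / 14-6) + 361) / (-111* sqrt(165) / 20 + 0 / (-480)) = -124336* sqrt(165) / 282051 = -5.66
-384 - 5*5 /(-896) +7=-337767 /896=-376.97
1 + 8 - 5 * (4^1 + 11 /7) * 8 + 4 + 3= -1448 /7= -206.86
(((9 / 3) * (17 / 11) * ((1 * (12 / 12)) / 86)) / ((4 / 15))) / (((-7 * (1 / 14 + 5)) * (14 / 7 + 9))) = -765 / 1477652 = -0.00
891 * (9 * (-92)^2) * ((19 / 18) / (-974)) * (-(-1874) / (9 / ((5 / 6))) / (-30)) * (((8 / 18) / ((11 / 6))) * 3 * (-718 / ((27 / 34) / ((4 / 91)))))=-14714049039616 / 1196559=-12296969.09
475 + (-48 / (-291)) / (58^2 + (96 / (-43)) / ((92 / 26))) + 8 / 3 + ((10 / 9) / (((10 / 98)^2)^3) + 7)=2234101162547335192 / 2268689653125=984753.98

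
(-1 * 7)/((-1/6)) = 42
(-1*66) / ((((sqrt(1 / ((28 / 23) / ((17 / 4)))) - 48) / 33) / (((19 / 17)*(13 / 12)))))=179322*sqrt(2737) / 4380169+241008768 / 4380169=57.16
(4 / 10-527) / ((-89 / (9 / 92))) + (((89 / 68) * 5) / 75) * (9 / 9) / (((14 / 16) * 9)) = 15519185 / 26308044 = 0.59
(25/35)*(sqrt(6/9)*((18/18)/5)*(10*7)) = 10*sqrt(6)/3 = 8.16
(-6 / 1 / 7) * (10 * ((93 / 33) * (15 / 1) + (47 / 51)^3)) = -1256495360 / 3404709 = -369.05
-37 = -37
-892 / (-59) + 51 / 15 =5463 / 295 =18.52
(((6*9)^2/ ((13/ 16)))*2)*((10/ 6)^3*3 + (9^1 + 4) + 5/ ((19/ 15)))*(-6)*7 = -2296159488/ 247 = -9296192.26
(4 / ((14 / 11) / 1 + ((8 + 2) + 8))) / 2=11 / 106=0.10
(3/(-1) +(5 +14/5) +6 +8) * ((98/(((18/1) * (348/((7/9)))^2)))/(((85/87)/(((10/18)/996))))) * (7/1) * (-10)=-789929/38659616496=-0.00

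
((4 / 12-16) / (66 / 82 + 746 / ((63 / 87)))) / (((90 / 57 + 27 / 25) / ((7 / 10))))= -8970185 / 2242297362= -0.00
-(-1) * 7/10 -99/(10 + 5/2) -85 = -4611/50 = -92.22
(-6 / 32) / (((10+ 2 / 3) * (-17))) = 9 / 8704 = 0.00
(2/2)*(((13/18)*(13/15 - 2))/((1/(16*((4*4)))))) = -28288/135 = -209.54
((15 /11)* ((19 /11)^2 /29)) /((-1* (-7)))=5415 /270193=0.02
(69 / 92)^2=9 / 16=0.56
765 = 765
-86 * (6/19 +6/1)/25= -2064/95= -21.73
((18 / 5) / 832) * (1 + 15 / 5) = 9 / 520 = 0.02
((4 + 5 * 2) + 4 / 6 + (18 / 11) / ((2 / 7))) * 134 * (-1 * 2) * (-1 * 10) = 1803640 / 33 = 54655.76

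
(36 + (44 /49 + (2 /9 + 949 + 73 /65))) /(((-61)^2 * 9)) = 28299328 /959962185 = 0.03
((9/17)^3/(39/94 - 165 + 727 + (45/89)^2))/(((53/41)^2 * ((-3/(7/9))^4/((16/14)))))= 3434469685136/4214907792104429601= 0.00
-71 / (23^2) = -71 / 529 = -0.13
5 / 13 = 0.38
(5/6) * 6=5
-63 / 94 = -0.67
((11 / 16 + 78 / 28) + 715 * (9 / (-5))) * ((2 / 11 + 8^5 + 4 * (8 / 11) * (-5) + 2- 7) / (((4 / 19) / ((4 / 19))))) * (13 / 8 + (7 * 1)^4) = -995370679790925 / 9856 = -100991343322.94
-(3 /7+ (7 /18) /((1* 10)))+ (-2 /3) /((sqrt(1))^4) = -1429 /1260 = -1.13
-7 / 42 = -1 / 6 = -0.17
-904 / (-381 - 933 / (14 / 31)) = 0.37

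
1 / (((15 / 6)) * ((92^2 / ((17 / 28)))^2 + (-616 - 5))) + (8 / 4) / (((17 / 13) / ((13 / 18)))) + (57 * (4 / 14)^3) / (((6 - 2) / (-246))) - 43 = -1822376011436199088 / 14737422678185025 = -123.66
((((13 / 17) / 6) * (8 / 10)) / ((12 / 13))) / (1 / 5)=169 / 306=0.55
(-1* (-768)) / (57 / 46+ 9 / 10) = 359.02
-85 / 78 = -1.09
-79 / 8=-9.88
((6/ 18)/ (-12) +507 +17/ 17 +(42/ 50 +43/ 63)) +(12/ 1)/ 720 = 178329/ 350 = 509.51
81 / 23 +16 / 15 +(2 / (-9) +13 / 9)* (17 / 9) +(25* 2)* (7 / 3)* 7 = 7671496 / 9315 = 823.56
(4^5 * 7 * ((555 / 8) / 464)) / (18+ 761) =31080 / 22591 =1.38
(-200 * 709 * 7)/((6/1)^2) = -248150/9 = -27572.22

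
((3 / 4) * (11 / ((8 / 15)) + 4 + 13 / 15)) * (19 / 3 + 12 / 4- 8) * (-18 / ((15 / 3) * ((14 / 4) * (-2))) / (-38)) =-69 / 200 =-0.34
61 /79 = 0.77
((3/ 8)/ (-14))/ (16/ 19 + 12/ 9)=-171/ 13888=-0.01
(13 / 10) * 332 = 2158 / 5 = 431.60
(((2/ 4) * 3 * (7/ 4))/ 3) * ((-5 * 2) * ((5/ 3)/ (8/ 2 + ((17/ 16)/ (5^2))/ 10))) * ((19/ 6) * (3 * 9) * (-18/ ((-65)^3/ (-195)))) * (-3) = -567000/ 47489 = -11.94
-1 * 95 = -95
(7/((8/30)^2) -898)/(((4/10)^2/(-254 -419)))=215242225/64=3363159.77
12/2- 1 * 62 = -56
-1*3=-3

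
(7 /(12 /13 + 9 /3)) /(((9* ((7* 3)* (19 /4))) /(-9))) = -52 /2907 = -0.02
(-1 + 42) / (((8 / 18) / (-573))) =-211437 / 4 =-52859.25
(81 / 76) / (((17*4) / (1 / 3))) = 0.01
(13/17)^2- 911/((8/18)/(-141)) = 334101727/1156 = 289015.33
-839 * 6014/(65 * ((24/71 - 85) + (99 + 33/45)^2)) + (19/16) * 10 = 65600858575/16384852744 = 4.00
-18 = -18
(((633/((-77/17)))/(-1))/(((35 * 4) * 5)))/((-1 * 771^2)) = -3587/10680123300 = -0.00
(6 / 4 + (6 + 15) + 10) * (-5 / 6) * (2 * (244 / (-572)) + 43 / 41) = -5.30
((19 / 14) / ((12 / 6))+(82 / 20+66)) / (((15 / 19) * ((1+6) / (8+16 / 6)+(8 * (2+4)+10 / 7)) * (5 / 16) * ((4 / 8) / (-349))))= -5606961408 / 1402375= -3998.19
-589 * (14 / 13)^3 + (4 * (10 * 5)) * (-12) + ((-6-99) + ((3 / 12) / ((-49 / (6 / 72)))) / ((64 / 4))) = -267928590229 / 82677504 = -3240.65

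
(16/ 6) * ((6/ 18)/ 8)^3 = 1/ 5184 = 0.00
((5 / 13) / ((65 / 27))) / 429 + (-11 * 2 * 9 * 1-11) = -5050894 / 24167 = -209.00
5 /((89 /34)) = 170 /89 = 1.91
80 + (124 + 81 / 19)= 3957 / 19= 208.26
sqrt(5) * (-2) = -2 * sqrt(5) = -4.47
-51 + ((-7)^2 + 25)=23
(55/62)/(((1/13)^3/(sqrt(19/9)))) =120835*sqrt(19)/186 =2831.76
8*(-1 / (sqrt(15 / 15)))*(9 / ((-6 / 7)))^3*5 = 46305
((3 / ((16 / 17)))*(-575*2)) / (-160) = 5865 / 256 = 22.91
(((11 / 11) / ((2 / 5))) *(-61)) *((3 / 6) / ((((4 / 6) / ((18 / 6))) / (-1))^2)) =-24705 / 16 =-1544.06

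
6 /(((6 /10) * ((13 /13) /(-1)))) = -10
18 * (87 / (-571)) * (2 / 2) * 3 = -4698 / 571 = -8.23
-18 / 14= -9 / 7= -1.29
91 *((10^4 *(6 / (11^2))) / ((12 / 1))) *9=4095000 / 121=33842.98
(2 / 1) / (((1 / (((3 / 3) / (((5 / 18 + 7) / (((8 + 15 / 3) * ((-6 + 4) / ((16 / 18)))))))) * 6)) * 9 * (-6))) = 117 / 131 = 0.89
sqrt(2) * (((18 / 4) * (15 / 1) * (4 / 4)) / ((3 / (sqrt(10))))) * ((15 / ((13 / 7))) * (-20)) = -16254.49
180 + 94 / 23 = 4234 / 23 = 184.09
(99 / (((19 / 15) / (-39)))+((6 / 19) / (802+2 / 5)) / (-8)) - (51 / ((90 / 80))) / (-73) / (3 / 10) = -610214216975 / 200327184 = -3046.09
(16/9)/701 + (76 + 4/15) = 2405912/31545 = 76.27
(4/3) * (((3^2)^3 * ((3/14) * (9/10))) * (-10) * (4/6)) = -8748/7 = -1249.71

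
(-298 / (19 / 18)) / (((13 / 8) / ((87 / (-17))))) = 3733344 / 4199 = 889.10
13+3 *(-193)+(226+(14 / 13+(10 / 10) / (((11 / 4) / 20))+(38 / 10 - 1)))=-328.85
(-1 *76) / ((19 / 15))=-60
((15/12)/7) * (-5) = -25/28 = -0.89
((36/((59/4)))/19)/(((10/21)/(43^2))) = 2795688/5605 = 498.78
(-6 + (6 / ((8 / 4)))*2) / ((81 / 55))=0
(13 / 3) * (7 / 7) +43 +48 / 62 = 4474 / 93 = 48.11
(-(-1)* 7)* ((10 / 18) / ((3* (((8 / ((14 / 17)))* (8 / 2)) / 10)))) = 1225 / 3672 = 0.33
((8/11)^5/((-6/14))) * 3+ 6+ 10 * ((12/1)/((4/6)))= 29726110/161051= 184.58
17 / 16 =1.06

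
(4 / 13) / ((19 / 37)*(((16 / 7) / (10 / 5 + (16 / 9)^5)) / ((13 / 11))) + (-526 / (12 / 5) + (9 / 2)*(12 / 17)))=-61642387464 / 43260921451393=-0.00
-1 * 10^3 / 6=-500 / 3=-166.67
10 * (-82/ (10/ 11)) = -902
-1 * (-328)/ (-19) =-328/ 19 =-17.26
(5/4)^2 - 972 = -15527/16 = -970.44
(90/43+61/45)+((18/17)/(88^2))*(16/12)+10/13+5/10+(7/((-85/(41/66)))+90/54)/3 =2175929497/413950680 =5.26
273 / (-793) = -21 / 61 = -0.34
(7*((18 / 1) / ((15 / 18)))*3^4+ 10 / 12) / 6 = 367441 / 180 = 2041.34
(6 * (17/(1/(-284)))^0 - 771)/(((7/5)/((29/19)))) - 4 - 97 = -124358/133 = -935.02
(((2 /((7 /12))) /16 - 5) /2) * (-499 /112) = 33433 /3136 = 10.66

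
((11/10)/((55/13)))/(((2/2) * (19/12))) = 78/475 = 0.16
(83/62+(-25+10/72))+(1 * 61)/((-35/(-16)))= 170431/39060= 4.36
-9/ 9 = -1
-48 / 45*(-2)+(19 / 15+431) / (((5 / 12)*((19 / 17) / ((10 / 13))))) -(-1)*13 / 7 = 18621797 / 25935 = 718.02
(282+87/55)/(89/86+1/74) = 8271609/30580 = 270.49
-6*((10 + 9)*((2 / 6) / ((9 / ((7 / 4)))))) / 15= -133 / 270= -0.49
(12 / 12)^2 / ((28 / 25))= 25 / 28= 0.89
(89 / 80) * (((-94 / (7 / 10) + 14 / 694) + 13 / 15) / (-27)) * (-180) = -108143633 / 109305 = -989.37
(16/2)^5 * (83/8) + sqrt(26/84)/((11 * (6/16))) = 4 * sqrt(546)/693 + 339968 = 339968.13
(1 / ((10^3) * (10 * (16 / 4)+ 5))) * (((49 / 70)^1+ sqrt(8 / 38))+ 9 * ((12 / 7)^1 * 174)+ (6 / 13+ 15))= sqrt(19) / 427500+ 2457667 / 40950000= 0.06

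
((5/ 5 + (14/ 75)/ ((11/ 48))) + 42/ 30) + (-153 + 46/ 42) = -858686/ 5775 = -148.69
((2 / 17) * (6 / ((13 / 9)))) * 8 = 864 / 221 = 3.91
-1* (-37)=37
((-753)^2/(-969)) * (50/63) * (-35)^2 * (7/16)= -1929405625/7752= -248891.33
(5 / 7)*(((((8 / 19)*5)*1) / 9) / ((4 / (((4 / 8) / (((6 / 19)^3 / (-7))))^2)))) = 433317325 / 839808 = 515.97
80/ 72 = 10/ 9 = 1.11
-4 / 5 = -0.80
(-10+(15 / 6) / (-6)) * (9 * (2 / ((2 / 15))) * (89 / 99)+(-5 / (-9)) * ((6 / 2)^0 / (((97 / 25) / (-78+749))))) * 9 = -65252500 / 3201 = -20385.04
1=1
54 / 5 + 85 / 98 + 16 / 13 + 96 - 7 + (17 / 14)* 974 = 8182981 / 6370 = 1284.61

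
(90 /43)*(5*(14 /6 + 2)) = 1950 /43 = 45.35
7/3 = 2.33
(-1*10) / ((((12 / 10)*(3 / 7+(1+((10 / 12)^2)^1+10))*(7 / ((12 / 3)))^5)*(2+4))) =-10240 / 1467011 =-0.01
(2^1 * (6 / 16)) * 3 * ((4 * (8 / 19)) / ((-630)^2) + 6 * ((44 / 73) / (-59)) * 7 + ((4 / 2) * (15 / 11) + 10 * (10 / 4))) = 2438239733441 / 39697188300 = 61.42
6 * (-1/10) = -3/5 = -0.60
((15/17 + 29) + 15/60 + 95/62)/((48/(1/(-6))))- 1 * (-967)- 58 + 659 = 951872323/607104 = 1567.89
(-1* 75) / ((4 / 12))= -225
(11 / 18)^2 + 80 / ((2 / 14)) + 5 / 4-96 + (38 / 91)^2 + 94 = 750981107 / 1341522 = 559.80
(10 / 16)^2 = 25 / 64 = 0.39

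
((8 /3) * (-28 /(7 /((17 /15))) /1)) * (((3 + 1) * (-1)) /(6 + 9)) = 2176 /675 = 3.22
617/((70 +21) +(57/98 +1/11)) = 665126/98823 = 6.73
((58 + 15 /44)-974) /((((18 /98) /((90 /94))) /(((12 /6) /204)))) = -9870805 /210936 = -46.80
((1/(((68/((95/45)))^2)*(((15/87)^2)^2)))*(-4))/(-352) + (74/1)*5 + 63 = 8920020688441/20599920000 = 433.01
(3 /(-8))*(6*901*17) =-137853 /4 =-34463.25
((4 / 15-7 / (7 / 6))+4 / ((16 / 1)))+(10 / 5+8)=271 / 60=4.52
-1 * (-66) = 66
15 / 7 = 2.14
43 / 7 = 6.14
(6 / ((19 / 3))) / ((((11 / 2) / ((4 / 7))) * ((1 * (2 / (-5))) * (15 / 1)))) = -24 / 1463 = -0.02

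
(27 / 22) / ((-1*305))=-27 / 6710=-0.00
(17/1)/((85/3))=3/5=0.60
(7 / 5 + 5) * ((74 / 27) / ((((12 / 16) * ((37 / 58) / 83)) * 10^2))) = 308096 / 10125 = 30.43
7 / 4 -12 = -41 / 4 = -10.25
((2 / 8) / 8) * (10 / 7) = 5 / 112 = 0.04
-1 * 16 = -16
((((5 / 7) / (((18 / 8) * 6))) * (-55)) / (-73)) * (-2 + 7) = 0.20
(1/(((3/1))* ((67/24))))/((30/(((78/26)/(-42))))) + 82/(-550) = -57797/386925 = -0.15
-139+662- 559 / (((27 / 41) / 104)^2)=-10163186797 / 729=-13941271.33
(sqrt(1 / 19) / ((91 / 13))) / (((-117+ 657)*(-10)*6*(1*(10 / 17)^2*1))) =-289*sqrt(19) / 430920000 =-0.00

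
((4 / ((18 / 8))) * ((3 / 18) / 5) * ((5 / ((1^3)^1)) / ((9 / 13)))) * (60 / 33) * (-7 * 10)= -145600 / 2673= -54.47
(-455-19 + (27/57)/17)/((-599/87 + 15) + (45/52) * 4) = -40.94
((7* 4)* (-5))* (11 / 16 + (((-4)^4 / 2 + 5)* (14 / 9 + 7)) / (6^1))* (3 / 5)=-575575 / 36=-15988.19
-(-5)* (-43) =-215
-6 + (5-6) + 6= -1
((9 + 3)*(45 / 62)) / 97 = 270 / 3007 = 0.09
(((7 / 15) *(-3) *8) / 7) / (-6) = 4 / 15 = 0.27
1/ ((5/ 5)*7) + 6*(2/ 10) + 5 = 222/ 35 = 6.34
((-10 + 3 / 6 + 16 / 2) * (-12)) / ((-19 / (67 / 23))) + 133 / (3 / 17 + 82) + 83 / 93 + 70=3960158552 / 56775477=69.75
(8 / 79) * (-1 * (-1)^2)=-8 / 79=-0.10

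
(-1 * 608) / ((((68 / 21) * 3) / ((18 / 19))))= -1008 / 17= -59.29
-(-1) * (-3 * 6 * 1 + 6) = -12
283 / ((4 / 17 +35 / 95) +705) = 91409 / 227910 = 0.40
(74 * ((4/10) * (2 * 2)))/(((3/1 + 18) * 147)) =592/15435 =0.04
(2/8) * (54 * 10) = 135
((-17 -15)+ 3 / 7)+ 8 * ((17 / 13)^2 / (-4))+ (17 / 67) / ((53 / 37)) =-146249538 / 4200833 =-34.81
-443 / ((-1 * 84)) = 443 / 84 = 5.27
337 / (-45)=-337 / 45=-7.49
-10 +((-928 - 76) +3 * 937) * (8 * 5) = 72270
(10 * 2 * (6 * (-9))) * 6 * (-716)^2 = -3322010880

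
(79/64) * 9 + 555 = 566.11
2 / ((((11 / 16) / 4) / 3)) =384 / 11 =34.91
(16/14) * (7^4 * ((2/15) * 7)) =38416/15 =2561.07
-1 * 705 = -705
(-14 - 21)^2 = 1225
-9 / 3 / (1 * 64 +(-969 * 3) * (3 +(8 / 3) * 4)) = 3 / 39665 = 0.00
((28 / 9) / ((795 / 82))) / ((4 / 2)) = 1148 / 7155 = 0.16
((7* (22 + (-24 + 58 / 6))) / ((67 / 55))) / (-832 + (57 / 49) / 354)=-10239922 / 193386321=-0.05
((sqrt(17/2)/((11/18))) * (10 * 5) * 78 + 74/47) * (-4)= -140400 * sqrt(34)/11 - 296/47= -74430.45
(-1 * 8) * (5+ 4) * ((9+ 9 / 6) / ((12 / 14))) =-882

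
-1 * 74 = -74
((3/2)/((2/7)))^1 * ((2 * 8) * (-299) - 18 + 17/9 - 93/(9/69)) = -173663/6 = -28943.83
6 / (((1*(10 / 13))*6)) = 13 / 10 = 1.30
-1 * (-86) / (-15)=-86 / 15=-5.73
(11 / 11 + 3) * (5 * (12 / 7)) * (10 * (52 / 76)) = 31200 / 133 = 234.59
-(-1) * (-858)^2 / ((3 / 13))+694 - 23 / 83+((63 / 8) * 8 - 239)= 264816623 / 83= 3190561.72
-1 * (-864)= 864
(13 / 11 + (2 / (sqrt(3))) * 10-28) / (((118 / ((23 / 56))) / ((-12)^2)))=-1035 / 77 + 1380 * sqrt(3) / 413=-7.65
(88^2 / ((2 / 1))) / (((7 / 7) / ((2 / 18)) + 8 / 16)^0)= 3872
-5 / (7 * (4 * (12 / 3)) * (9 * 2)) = -5 / 2016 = -0.00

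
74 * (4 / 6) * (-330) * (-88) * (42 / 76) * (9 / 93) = 45128160 / 589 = 76618.27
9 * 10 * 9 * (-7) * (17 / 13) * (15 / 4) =-722925 / 26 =-27804.81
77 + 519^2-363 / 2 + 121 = 538755 / 2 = 269377.50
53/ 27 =1.96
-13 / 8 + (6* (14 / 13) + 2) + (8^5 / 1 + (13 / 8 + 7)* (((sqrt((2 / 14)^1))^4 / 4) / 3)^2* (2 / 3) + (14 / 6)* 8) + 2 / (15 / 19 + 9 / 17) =41862411267829 / 1276486848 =32795.02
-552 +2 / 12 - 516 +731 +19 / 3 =-661 / 2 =-330.50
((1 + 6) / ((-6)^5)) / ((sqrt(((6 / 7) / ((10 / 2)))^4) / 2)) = -8575 / 139968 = -0.06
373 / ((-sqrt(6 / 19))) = -663.76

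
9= 9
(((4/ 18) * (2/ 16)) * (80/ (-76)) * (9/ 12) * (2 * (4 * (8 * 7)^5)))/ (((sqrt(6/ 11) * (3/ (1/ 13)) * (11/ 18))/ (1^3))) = -5507317760 * sqrt(66)/ 8151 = -5489100.85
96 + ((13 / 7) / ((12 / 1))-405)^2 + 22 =1157308657 / 7056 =164017.67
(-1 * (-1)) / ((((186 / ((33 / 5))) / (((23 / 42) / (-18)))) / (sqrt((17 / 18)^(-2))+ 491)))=-60467 / 113832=-0.53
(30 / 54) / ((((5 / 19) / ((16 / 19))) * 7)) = 16 / 63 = 0.25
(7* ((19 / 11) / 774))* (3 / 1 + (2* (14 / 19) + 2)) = 287 / 2838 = 0.10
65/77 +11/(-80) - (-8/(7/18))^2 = -18217209/43120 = -422.48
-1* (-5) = 5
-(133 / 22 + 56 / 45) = -7217 / 990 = -7.29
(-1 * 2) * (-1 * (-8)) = -16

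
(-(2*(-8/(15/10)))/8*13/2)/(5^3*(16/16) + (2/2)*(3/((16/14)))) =208/3063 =0.07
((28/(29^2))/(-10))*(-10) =28/841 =0.03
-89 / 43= -2.07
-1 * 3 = -3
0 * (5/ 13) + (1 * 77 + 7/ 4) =315/ 4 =78.75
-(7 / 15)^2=-49 / 225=-0.22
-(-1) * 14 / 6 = 7 / 3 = 2.33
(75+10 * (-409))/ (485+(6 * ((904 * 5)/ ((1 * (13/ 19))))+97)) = -52195/ 522846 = -0.10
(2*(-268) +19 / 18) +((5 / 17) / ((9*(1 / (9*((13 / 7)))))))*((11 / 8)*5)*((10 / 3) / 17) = -38905309 / 72828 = -534.21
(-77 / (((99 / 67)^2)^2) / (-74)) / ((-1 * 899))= -141057847 / 580951001466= -0.00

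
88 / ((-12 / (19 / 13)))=-418 / 39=-10.72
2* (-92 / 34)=-92 / 17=-5.41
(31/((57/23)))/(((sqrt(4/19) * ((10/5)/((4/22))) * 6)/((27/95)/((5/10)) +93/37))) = 2574643 * sqrt(19)/8815620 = 1.27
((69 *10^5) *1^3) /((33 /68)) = 156400000 /11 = 14218181.82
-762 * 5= -3810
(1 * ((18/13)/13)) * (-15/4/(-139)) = 135/46982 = 0.00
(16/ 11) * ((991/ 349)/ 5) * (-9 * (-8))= 1141632/ 19195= 59.48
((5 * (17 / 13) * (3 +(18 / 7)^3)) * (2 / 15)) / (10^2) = 38879 / 222950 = 0.17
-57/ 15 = -19/ 5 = -3.80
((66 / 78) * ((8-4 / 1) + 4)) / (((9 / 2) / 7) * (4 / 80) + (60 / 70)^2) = 172480 / 19539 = 8.83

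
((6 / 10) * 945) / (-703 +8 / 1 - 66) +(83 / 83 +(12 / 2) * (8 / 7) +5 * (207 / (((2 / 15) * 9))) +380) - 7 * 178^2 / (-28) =9170.61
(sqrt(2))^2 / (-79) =-2 / 79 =-0.03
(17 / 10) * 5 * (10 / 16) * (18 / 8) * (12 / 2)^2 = 6885 / 16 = 430.31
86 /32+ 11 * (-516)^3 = -24180304853 /16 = -1511269053.31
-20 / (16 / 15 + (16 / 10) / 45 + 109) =-4500 / 24773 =-0.18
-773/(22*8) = -773/176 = -4.39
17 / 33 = 0.52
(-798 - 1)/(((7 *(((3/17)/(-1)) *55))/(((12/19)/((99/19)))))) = 54332/38115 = 1.43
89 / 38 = 2.34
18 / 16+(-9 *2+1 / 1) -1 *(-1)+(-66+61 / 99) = -63565 / 792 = -80.26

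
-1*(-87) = 87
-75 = -75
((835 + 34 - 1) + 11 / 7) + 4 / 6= 18275 / 21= 870.24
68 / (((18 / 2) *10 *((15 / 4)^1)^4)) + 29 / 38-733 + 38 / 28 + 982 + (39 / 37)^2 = 104625669160708 / 414794165625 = 252.24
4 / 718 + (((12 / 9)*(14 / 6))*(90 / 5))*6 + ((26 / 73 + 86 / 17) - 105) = 105329851 / 445519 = 236.42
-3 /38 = -0.08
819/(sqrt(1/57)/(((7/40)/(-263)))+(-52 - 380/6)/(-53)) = -127060536330 *sqrt(57)/233127001301 - 20973784923/466254002602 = -4.16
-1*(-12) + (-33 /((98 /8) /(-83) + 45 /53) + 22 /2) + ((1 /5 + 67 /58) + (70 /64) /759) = -22.69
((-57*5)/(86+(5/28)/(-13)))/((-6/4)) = 69160/31299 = 2.21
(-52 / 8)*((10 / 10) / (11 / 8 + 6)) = -52 / 59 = -0.88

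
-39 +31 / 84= -3245 / 84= -38.63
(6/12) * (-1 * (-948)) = 474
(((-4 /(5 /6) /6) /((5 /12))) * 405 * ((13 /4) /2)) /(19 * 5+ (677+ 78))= -3159 /2125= -1.49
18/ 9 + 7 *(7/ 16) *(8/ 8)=81/ 16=5.06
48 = 48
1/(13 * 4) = 1/52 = 0.02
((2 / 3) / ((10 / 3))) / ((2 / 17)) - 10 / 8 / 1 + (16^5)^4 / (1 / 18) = 435213295061266502894223369 / 20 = 21760664753063325144711170.00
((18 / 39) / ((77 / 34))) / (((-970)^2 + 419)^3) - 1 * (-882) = 882.00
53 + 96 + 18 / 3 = 155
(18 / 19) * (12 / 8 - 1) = 9 / 19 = 0.47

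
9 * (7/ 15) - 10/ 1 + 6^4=6451/ 5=1290.20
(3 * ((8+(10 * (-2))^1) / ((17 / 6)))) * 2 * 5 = -2160 / 17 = -127.06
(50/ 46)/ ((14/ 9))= 225/ 322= 0.70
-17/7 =-2.43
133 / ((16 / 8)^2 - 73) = -133 / 69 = -1.93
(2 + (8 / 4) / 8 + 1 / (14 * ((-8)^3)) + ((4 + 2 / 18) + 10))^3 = 1175841518215667239 / 268485921865728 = 4379.53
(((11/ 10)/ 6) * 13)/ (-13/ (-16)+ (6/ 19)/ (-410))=445588/ 151761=2.94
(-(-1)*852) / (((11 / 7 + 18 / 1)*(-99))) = -1988 / 4521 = -0.44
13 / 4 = 3.25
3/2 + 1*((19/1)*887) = 33709/2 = 16854.50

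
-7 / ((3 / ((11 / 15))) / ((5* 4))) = -308 / 9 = -34.22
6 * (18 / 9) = 12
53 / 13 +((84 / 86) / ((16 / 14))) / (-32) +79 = 5942409 / 71552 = 83.05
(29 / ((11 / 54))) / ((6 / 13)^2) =14703 / 22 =668.32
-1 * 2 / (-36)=1 / 18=0.06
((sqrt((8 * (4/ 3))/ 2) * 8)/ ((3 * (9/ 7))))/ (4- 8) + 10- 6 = 4- 56 * sqrt(3)/ 81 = 2.80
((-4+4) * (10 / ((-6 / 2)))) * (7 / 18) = 0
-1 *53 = -53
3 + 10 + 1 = 14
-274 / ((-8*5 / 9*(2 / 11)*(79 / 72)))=122067 / 395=309.03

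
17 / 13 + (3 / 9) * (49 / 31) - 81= -95711 / 1209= -79.17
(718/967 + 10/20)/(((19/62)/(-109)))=-8119737/18373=-441.94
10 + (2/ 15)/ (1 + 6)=1052/ 105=10.02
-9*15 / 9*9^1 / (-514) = 135 / 514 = 0.26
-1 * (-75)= 75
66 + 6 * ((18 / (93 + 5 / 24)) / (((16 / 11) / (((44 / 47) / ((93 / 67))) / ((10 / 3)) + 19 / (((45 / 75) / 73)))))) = 31087954788 / 16296545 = 1907.64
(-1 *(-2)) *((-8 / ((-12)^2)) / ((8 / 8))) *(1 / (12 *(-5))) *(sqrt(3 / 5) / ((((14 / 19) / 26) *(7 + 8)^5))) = 247 *sqrt(15) / 14352187500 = 0.00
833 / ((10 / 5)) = 833 / 2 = 416.50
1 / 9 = 0.11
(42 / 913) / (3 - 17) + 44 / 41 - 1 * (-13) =526678 / 37433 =14.07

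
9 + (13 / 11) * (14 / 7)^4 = 307 / 11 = 27.91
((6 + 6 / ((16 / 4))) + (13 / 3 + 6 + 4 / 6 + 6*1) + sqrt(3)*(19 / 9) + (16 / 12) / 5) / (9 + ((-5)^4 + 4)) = 19*sqrt(3) / 5742 + 743 / 19140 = 0.04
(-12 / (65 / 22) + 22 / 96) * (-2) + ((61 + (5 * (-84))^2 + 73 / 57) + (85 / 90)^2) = 141226081771 / 800280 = 176470.84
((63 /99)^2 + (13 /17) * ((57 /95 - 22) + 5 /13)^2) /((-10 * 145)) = -226051401 /969361250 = -0.23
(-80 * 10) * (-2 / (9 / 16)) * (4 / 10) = 10240 / 9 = 1137.78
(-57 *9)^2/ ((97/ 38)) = 10000422/ 97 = 103097.13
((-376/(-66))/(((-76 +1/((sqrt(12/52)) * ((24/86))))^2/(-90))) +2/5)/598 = 2073179227019/4017056150094845- 19109799936 * sqrt(39)/4017056150094845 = 0.00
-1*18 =-18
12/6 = 2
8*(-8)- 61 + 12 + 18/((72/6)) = -223/2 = -111.50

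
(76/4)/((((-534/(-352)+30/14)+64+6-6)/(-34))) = -795872/83357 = -9.55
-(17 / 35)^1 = -17 / 35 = -0.49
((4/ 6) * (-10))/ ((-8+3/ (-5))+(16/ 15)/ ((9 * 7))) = 6300/ 8111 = 0.78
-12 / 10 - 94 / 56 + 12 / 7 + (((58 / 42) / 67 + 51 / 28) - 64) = -445472 / 7035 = -63.32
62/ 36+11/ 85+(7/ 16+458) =5633939/ 12240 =460.29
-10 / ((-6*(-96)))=-5 / 288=-0.02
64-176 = -112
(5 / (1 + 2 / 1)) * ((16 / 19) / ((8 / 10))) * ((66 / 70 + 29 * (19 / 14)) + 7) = 4730 / 57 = 82.98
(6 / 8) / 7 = 3 / 28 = 0.11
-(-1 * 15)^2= -225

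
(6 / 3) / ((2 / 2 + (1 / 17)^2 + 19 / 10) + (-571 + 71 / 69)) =-398820 / 113078941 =-0.00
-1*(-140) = 140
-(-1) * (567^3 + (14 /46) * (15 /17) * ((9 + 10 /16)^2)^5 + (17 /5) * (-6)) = 4229151998698210132917 /2099165265920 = 2014682725.25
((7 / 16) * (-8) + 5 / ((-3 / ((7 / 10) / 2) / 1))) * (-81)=1323 / 4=330.75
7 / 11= 0.64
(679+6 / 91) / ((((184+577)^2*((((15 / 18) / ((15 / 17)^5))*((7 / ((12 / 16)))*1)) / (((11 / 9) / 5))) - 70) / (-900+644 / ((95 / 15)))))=-4893399286875 / 310996923636763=-0.02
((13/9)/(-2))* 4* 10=-260/9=-28.89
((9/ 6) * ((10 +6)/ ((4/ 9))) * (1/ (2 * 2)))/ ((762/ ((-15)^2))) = 2025/ 508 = 3.99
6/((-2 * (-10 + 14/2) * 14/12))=6/7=0.86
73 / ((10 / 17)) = 1241 / 10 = 124.10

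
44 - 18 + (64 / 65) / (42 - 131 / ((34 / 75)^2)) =1163191886 / 44740995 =26.00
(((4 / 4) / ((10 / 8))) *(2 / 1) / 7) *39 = 312 / 35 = 8.91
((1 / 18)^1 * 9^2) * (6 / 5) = 27 / 5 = 5.40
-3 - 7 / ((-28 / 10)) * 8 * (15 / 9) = 30.33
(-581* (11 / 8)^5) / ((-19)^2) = -93570631 / 11829248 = -7.91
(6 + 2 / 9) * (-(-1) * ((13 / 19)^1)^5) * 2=41584816 / 22284891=1.87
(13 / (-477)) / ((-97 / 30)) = 130 / 15423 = 0.01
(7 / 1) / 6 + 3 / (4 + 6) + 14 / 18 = 101 / 45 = 2.24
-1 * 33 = -33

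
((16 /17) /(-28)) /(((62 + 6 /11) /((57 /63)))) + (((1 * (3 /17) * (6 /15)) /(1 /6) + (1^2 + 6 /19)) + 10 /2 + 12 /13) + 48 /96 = 4332648323 /530837580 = 8.16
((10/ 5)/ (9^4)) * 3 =2/ 2187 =0.00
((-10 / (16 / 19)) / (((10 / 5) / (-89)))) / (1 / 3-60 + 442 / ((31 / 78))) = 786315 / 1566064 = 0.50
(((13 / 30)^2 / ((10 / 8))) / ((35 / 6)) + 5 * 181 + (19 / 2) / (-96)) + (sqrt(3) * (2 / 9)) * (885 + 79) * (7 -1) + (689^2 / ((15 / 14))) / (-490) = 194969 / 280000 + 3856 * sqrt(3) / 3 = 2226.96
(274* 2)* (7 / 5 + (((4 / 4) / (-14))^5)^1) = 515772531 / 672280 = 767.20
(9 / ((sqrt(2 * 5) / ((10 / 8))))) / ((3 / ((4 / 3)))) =sqrt(10) / 2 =1.58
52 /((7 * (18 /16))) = 416 /63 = 6.60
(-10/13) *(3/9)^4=-10/1053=-0.01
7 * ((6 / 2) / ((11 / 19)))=399 / 11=36.27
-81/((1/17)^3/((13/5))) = -5173389/5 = -1034677.80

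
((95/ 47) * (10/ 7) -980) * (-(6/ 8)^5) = 39058605/ 168448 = 231.87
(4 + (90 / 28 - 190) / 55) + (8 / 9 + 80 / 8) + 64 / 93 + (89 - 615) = -22076749 / 42966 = -513.82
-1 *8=-8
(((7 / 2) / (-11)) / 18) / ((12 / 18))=-7 / 264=-0.03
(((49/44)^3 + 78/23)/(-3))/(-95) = 9350279/558381120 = 0.02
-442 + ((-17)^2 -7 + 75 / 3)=-135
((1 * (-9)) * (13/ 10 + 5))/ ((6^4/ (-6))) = 21/ 80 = 0.26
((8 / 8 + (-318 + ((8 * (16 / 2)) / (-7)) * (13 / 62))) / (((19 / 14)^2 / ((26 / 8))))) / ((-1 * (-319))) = -6297655 / 3569929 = -1.76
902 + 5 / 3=2711 / 3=903.67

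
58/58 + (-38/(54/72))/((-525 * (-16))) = 3131/3150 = 0.99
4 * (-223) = -892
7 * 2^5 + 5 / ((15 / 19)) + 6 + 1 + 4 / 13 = 9268 / 39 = 237.64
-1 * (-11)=11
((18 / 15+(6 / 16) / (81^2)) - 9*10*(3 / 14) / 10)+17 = 9964007 / 612360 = 16.27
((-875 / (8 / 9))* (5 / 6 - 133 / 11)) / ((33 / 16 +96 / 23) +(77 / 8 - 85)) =-14952875 / 93291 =-160.28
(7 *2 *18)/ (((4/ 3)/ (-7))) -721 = -2044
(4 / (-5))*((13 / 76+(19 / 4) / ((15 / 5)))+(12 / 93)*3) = -15136 / 8835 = -1.71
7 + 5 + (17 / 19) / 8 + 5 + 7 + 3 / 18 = 11071 / 456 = 24.28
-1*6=-6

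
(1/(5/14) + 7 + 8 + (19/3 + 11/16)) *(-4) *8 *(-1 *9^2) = 321678/5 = 64335.60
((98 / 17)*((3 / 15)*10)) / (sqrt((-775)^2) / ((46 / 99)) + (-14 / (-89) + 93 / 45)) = 12036360 / 1743595633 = 0.01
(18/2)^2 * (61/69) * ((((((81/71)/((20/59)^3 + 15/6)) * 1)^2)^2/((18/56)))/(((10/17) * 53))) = 0.29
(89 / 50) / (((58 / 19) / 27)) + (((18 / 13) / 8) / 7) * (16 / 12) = 4163487 / 263900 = 15.78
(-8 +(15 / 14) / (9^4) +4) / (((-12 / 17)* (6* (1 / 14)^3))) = 102015011 / 39366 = 2591.45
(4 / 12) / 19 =1 / 57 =0.02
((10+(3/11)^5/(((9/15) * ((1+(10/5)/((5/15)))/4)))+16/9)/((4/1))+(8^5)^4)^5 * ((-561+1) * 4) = -70092016373378391990938437163410837041987816916716540146568329072186423745961897229788074642615122688478914783666004132082337070/15361083015539871166738130813608899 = -4562960586989248891515117000000000000000000000000000000000000000000000000000000000000000000000.00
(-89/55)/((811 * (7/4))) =-356/312235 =-0.00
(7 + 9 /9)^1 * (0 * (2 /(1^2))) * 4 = 0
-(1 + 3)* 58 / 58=-4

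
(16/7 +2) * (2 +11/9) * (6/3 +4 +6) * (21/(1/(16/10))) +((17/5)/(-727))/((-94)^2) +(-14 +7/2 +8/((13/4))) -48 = 2301492972509/417545180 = 5511.96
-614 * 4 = -2456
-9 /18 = -1 /2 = -0.50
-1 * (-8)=8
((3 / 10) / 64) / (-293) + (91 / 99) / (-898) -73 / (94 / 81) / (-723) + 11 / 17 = 1176551617559993 / 1605066209239680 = 0.73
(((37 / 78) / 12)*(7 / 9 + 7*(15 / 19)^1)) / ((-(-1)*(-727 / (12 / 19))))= -19943 / 92118897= -0.00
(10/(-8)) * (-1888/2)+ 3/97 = 114463/97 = 1180.03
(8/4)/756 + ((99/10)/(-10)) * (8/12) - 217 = -1028431/4725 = -217.66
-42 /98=-3 /7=-0.43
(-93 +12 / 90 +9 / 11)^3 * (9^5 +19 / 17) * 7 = -24618948169173655808 / 76366125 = -322380481780.03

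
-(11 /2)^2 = -121 /4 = -30.25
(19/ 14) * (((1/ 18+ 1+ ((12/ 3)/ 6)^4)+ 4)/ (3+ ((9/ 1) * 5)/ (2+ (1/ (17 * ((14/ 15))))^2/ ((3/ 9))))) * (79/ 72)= 7661618527/ 24845649696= 0.31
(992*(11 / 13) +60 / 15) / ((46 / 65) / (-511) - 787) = -28013020 / 26140251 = -1.07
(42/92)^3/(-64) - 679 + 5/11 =-678.55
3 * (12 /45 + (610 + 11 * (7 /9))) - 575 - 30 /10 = 19177 /15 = 1278.47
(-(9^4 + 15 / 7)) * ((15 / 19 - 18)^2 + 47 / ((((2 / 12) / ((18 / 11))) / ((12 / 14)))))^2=-893987104370274018 / 284669077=-3140443330.87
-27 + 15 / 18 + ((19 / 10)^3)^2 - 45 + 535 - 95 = 1247637643 / 3000000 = 415.88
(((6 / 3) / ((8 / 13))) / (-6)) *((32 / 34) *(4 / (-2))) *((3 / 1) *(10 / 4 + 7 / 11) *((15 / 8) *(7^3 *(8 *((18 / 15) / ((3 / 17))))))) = 3692052 / 11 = 335641.09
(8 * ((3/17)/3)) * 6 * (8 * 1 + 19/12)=460/17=27.06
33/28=1.18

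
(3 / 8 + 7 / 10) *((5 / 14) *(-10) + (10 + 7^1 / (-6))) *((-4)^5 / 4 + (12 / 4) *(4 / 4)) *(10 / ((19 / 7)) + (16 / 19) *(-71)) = 1281470047 / 15960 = 80292.61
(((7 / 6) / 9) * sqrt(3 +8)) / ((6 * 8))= 7 * sqrt(11) / 2592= 0.01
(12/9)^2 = 16/9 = 1.78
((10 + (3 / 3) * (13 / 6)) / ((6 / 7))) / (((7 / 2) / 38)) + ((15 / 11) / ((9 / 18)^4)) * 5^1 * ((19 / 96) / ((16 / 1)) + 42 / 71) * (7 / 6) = 230.97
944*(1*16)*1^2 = 15104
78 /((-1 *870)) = -0.09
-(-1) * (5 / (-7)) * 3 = -15 / 7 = -2.14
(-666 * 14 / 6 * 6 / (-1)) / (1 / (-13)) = -121212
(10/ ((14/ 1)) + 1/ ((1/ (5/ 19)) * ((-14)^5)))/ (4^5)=7299035/ 10463903744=0.00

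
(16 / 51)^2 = 256 / 2601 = 0.10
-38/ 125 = -0.30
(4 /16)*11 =2.75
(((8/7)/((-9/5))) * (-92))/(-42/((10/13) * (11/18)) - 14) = -0.57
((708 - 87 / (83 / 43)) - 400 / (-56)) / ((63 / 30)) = 3893110 / 12201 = 319.08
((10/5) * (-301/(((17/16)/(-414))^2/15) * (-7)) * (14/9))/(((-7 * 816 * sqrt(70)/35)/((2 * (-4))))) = 51360906240 * sqrt(70)/4913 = 87465127.57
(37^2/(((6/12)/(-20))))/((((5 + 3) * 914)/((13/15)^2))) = -231361/41130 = -5.63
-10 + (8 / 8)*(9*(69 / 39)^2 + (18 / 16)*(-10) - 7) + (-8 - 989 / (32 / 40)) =-420583 / 338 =-1244.33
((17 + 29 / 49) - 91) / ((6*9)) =-1199 / 882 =-1.36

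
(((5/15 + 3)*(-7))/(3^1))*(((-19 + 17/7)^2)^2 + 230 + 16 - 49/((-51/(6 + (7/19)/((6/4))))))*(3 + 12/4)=-10562235058360/2991303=-3530981.33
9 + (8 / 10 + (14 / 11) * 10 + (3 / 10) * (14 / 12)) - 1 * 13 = 2173 / 220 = 9.88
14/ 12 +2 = 19/ 6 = 3.17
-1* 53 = -53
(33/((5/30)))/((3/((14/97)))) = 9.53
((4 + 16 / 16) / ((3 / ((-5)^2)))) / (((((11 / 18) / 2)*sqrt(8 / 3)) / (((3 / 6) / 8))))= 375*sqrt(6) / 176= 5.22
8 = 8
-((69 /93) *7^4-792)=-30671 /31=-989.39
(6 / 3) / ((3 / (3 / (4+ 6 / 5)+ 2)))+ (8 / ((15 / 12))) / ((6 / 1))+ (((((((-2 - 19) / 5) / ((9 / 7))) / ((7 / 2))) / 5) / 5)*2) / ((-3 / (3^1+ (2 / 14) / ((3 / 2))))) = 25111 / 8775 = 2.86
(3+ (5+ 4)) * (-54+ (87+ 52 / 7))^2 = 961068 / 49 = 19613.63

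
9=9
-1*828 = -828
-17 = -17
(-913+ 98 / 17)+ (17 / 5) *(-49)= -91276 / 85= -1073.84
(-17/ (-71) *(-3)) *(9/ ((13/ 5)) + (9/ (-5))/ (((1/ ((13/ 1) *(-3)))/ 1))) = -244188/ 4615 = -52.91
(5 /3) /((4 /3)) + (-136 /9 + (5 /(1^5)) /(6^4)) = -17959 /1296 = -13.86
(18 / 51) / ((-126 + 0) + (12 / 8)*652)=1 / 2414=0.00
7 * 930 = 6510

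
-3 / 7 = -0.43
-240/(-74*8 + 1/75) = 18000/44399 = 0.41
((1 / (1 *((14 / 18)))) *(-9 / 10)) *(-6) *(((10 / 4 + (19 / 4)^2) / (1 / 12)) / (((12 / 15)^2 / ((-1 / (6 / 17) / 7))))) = -8282655 / 6272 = -1320.58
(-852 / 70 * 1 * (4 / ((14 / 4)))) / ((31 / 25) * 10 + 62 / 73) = -20732 / 19747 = -1.05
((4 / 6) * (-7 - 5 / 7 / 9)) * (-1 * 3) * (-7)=-892 / 9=-99.11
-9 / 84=-3 / 28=-0.11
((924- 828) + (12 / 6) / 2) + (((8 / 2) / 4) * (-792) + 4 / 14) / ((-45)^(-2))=-11221871 / 7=-1603124.43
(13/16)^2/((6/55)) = 9295/1536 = 6.05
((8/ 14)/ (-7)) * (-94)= 376/ 49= 7.67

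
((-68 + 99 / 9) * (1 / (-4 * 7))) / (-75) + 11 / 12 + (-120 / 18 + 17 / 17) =-836 / 175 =-4.78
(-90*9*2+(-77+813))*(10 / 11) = -8840 / 11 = -803.64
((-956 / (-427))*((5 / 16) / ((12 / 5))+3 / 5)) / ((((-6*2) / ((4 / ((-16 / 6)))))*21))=167539 / 17216640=0.01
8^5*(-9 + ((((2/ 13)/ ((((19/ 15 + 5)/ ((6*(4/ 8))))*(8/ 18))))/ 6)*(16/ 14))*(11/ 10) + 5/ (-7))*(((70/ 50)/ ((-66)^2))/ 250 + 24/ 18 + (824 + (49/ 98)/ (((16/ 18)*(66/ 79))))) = -108952806410532352/ 415861875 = -261992774.43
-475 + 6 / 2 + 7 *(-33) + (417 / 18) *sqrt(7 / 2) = -703 + 139 *sqrt(14) / 12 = -659.66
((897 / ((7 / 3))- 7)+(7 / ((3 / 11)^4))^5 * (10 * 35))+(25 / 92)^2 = 234469113969278675258956718381063 / 206585002190448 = 1134976457550992394.27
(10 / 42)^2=25 / 441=0.06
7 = 7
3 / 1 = 3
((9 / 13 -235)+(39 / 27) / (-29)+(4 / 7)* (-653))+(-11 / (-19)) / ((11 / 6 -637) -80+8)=-1163203380763 / 1914734367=-607.50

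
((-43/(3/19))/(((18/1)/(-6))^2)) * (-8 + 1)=5719/27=211.81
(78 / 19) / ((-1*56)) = -39 / 532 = -0.07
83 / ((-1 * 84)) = -0.99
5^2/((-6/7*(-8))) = 175/48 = 3.65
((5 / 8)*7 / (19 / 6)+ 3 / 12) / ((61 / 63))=1953 / 1159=1.69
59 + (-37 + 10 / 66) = 731 / 33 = 22.15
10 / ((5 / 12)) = 24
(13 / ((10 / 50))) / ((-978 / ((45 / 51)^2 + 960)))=-6016075 / 94214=-63.86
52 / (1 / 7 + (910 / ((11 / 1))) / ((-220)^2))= 19379360 / 53877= 359.70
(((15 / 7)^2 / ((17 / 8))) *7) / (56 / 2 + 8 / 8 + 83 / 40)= 72000 / 147917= 0.49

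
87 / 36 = 29 / 12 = 2.42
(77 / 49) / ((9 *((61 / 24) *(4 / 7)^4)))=0.64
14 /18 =7 /9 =0.78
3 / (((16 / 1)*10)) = 3 / 160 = 0.02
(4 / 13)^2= 16 / 169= 0.09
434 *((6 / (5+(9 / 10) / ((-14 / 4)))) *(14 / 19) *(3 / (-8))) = -478485 / 3154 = -151.71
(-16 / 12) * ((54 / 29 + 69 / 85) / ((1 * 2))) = -4394 / 2465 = -1.78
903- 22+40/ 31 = 27351/ 31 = 882.29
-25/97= -0.26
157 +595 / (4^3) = 10643 / 64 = 166.30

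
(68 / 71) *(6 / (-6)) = -68 / 71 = -0.96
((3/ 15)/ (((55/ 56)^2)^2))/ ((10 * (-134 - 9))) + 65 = 2126371567127/ 32713484375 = 65.00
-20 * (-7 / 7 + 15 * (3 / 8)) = -185 / 2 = -92.50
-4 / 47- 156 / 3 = -2448 / 47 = -52.09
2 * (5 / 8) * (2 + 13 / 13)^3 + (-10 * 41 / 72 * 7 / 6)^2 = 3633865 / 46656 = 77.89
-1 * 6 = -6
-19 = -19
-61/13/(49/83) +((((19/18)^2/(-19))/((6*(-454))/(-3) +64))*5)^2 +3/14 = -7.73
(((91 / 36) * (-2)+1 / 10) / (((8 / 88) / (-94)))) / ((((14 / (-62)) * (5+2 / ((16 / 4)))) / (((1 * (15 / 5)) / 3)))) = -1299644 / 315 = -4125.85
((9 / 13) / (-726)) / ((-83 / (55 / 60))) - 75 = -7121399 / 94952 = -75.00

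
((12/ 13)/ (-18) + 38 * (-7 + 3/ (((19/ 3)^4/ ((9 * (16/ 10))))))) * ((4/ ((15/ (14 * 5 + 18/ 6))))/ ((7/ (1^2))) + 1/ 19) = -2003876751496/ 2668322475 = -750.99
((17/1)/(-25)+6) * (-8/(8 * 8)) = -0.66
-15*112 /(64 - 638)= 120 /41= 2.93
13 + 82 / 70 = 496 / 35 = 14.17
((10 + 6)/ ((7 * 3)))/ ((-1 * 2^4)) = -1/ 21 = -0.05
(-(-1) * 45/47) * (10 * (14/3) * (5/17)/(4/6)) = 19.71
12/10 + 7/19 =149/95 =1.57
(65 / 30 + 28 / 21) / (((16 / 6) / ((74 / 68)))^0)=7 / 2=3.50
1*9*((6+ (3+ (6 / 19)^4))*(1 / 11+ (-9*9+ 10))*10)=-82427787000 / 1433531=-57499.83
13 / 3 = 4.33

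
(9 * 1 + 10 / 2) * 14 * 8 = 1568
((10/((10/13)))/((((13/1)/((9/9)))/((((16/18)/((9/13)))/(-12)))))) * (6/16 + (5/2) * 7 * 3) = -611/108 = -5.66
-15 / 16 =-0.94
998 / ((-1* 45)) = -998 / 45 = -22.18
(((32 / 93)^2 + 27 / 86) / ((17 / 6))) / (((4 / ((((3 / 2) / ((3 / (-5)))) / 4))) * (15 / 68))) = -321587 / 2975256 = -0.11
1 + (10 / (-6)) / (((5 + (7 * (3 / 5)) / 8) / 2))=263 / 663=0.40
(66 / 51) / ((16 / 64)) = 88 / 17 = 5.18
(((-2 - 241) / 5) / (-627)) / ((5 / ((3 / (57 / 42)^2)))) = 47628 / 1886225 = 0.03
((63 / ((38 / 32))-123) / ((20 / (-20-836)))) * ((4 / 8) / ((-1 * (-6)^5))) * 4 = 47401 / 61560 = 0.77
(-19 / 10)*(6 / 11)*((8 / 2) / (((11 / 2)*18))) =-76 / 1815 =-0.04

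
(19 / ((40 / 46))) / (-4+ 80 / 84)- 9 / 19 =-185883 / 24320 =-7.64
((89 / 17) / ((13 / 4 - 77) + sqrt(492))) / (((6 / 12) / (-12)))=68352 * sqrt(123) / 1345601 + 2520480 / 1345601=2.44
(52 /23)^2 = 5.11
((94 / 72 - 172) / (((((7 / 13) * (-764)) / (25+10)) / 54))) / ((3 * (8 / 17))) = 6790225 / 12224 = 555.48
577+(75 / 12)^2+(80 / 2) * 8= 14977 / 16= 936.06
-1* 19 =-19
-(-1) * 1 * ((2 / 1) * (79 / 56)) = 79 / 28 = 2.82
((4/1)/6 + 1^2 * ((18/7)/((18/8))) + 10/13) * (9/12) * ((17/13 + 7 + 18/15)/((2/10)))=108768/1183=91.94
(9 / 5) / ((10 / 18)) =81 / 25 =3.24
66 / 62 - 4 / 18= 235 / 279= 0.84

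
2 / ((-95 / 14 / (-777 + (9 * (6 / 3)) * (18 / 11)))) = 230244 / 1045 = 220.33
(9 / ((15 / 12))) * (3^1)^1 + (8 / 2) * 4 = 188 / 5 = 37.60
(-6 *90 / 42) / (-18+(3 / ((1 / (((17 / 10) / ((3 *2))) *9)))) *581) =-200 / 68859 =-0.00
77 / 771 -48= -36931 / 771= -47.90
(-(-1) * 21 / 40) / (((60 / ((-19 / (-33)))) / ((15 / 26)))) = 0.00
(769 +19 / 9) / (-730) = -694 / 657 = -1.06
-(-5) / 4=5 / 4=1.25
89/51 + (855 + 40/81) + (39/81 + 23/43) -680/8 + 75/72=366775177/473688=774.30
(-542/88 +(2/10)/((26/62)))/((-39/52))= 5417/715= 7.58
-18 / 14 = -1.29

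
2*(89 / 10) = 89 / 5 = 17.80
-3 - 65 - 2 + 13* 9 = 47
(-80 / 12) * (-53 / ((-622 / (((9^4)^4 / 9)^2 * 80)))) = -1926457782282065411582084000000.00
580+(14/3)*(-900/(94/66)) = -111340/47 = -2368.94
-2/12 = -1/6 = -0.17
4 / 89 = 0.04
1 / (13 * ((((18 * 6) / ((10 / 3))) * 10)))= 1 / 4212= 0.00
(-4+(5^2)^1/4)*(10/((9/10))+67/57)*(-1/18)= -2101/1368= -1.54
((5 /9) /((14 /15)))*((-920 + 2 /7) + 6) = -26650 /49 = -543.88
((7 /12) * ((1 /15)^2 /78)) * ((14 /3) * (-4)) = -49 /78975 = -0.00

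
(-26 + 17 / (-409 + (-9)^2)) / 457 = -8545 / 149896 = -0.06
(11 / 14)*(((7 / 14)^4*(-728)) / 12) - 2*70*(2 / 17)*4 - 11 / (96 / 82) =-10643 / 136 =-78.26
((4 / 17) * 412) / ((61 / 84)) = 138432 / 1037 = 133.49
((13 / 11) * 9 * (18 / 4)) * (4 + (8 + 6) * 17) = 11583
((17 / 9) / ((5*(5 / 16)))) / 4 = 68 / 225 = 0.30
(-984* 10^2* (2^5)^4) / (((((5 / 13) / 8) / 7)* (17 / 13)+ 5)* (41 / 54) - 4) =524063009328.16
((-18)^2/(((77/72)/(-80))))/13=-1866240/1001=-1864.38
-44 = -44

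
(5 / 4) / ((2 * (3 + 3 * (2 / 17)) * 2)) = 85 / 912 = 0.09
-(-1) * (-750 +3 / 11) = -8247 / 11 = -749.73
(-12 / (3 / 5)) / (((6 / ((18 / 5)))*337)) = -12 / 337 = -0.04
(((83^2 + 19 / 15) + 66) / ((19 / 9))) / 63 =104344 / 1995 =52.30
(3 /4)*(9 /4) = 27 /16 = 1.69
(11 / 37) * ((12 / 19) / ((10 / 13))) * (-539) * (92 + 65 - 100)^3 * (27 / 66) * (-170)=62696856222 / 37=1694509627.62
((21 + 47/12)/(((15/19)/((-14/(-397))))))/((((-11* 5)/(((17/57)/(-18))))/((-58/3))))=-1031849/159177150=-0.01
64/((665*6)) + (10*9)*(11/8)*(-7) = -6912547/7980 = -866.23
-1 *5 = -5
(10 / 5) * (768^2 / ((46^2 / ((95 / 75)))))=1867776 / 2645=706.15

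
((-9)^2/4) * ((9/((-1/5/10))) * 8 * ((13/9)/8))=-26325/2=-13162.50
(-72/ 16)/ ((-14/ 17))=153/ 28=5.46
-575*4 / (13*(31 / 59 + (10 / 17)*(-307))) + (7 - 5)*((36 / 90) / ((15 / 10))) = 17795404 / 11739195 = 1.52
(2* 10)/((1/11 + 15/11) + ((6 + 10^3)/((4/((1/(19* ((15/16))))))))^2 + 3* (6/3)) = 8934750/92389393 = 0.10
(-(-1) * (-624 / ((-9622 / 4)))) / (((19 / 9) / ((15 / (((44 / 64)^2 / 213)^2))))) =500942053048320 / 1338319169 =374306.87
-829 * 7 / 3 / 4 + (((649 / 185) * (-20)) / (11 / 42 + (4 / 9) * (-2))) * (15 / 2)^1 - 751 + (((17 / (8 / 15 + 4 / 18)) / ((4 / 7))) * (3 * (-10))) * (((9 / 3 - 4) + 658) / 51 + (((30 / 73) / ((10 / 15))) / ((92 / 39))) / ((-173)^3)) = -323729806511524502345 / 20735188109544624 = -15612.58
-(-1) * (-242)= -242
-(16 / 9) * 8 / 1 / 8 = -16 / 9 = -1.78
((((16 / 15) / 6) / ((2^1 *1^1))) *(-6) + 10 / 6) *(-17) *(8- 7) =-289 / 15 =-19.27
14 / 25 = 0.56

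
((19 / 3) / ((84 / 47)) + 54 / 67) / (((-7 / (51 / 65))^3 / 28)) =-1082417421 / 6311157125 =-0.17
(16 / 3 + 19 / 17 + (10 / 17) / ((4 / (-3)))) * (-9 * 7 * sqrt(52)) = -12873 * sqrt(13) / 17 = -2730.25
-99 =-99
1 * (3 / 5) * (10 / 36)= 1 / 6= 0.17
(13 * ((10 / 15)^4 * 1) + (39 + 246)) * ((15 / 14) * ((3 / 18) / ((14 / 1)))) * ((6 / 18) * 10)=582325 / 47628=12.23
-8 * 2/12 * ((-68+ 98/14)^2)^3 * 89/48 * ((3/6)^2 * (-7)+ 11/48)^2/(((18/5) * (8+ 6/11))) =-1343932406977019255/140341248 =-9576175401.95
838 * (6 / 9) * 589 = 987164 / 3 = 329054.67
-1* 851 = -851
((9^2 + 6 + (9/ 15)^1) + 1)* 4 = 1772/ 5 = 354.40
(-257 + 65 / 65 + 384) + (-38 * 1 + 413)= 503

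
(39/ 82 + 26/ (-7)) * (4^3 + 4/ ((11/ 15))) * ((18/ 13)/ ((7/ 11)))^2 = -14975928/ 14063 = -1064.92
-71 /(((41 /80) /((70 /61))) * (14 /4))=-113600 /2501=-45.42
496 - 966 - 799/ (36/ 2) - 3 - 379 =-16135/ 18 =-896.39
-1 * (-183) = 183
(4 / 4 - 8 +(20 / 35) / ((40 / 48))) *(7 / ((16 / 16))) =-221 / 5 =-44.20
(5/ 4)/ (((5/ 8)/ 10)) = 20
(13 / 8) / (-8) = -13 / 64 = -0.20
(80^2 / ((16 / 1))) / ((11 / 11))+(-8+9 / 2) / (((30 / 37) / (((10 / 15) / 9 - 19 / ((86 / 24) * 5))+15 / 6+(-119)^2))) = -42307896797 / 696600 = -60734.85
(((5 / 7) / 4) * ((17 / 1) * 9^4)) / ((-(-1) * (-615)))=-37179 / 1148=-32.39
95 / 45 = 19 / 9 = 2.11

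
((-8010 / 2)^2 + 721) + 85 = 16040831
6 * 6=36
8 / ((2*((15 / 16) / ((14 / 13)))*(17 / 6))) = 1792 / 1105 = 1.62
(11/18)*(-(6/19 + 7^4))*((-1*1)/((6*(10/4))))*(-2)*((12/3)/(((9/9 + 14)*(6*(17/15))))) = -200750/26163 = -7.67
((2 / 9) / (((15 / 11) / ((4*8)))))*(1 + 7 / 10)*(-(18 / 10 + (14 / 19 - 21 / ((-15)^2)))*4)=-83345152 / 961875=-86.65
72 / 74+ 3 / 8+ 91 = 27335 / 296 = 92.35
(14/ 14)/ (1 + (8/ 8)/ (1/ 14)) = 1/ 15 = 0.07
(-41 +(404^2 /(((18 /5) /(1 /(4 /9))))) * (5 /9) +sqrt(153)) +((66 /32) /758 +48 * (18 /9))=56739.59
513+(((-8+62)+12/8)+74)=1285/2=642.50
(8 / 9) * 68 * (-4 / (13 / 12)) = -8704 / 39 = -223.18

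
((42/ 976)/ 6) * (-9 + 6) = -0.02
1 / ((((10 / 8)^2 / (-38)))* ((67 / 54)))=-32832 / 1675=-19.60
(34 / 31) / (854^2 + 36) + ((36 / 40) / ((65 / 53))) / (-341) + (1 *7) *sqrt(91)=66.77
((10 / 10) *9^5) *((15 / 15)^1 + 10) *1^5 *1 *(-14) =-9093546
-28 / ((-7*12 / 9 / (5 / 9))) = 5 / 3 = 1.67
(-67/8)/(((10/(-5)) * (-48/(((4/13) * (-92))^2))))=-35443/507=-69.91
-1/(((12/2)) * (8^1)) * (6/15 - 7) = 11/80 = 0.14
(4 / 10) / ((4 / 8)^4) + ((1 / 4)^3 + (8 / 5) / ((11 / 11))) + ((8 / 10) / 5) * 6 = 14361 / 1600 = 8.98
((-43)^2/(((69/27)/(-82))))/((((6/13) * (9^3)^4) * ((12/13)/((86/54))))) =-550904003/701554968618804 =-0.00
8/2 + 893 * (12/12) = 897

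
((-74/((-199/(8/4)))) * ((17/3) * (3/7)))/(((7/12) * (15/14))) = 20128/6965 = 2.89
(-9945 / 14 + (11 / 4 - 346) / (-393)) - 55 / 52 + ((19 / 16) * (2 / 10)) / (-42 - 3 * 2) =-32526425539 / 45776640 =-710.55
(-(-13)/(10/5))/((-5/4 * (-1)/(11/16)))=143/40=3.58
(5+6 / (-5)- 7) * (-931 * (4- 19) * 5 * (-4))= 893760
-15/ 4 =-3.75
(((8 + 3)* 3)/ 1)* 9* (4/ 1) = 1188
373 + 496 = 869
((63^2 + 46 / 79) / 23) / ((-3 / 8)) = -2508776 / 5451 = -460.24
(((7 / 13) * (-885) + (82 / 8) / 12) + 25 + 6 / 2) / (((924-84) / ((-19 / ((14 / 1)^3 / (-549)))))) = -64754489 / 31962112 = -2.03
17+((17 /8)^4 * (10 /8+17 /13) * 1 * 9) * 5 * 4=500778401 /53248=9404.64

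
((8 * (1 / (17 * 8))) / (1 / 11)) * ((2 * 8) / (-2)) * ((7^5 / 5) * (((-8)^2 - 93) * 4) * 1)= 171565856 / 85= 2018421.84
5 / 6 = 0.83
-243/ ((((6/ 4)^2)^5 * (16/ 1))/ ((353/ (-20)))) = 5648/ 1215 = 4.65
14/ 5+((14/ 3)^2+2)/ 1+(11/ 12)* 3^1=5279/ 180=29.33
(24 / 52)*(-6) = -36 / 13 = -2.77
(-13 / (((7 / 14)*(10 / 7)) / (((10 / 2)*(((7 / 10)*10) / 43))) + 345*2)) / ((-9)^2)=-637 / 2742093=-0.00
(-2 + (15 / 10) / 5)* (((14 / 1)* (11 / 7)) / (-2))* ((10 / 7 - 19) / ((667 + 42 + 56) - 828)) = 7667 / 1470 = 5.22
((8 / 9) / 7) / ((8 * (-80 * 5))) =-1 / 25200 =-0.00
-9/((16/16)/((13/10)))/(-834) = 39/2780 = 0.01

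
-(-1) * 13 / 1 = 13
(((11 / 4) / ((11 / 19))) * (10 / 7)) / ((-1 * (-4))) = 95 / 56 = 1.70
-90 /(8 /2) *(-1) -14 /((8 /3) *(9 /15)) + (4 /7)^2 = 2759 /196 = 14.08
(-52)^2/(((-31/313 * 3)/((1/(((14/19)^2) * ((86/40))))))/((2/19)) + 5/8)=-643227520/635129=-1012.75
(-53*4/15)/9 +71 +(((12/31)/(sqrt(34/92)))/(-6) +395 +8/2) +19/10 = 126989/270 - 2*sqrt(782)/527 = 470.22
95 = 95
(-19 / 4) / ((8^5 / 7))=-133 / 131072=-0.00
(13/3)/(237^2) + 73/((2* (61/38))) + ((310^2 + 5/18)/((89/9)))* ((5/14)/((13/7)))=1891.59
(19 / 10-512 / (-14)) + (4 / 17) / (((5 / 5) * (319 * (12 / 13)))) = 43813327 / 1138830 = 38.47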